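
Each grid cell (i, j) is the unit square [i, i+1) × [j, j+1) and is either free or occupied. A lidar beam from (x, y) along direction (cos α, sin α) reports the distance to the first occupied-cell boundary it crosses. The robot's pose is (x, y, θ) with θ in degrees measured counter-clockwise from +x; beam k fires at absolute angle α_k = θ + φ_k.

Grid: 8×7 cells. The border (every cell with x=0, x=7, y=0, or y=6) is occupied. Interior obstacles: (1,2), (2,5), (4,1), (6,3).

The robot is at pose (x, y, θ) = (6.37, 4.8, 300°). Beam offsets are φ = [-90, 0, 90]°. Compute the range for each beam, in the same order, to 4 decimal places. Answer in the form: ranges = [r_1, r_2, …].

ranges = [5.0460, 0.9238, 0.7275]

beam 1: φ=-90°, α=210°
  dir = (cos 210°, sin 210°) = (-0.8660, -0.5000); from cell (6,4)
  next x-line at t=0.4272, next y-line at t=1.6000; Δt_x=1.1547, Δt_y=2.0000
    x: enter (5,4) at t=0.4272
    x: enter (4,4) at t=1.5819
    y: enter (4,3) at t=1.6000
    x: enter (3,3) at t=2.7366
    y: enter (3,2) at t=3.6000
    x: enter (2,2) at t=3.8913
    x: enter (1,2) at t=5.0460 ← occupied
  → r_1 = 5.0460
beam 2: φ=0°, α=300°
  dir = (cos 300°, sin 300°) = (0.5000, -0.8660); from cell (6,4)
  next x-line at t=1.2600, next y-line at t=0.9238; Δt_x=2.0000, Δt_y=1.1547
    y: enter (6,3) at t=0.9238 ← occupied
  → r_2 = 0.9238
beam 3: φ=90°, α=30°
  dir = (cos 30°, sin 30°) = (0.8660, 0.5000); from cell (6,4)
  next x-line at t=0.7275, next y-line at t=0.4000; Δt_x=1.1547, Δt_y=2.0000
    y: enter (6,5) at t=0.4000
    x: enter (7,5) at t=0.7275 ← occupied
  → r_3 = 0.7275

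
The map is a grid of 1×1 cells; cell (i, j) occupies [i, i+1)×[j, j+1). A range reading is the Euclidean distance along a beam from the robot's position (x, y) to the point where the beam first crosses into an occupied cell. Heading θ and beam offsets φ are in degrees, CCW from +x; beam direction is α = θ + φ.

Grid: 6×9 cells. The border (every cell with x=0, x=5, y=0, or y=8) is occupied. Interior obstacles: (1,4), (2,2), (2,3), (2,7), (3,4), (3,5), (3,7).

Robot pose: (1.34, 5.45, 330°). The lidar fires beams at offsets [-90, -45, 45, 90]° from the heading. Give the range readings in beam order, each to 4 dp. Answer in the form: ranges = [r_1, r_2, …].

beam 1: φ=-90°, α=240°
  d=(-0.5000,-0.8660)  start (1,5)  tX=0.6800 tY=0.5196  stride 1/|dx|=2.0000 1/|dy|=1.1547
    cross y-line → (1,4), t=0.5196 (wall)
  → r_1 = 0.5196
beam 2: φ=-45°, α=285°
  d=(0.2588,-0.9659)  start (1,5)  tX=2.5500 tY=0.4659  stride 1/|dx|=3.8637 1/|dy|=1.0353
    cross y-line → (1,4), t=0.4659 (wall)
  → r_2 = 0.4659
beam 3: φ=45°, α=15°
  d=(0.9659,0.2588)  start (1,5)  tX=0.6833 tY=2.1250  stride 1/|dx|=1.0353 1/|dy|=3.8637
    cross x-line → (2,5), t=0.6833
    cross x-line → (3,5), t=1.7186 (wall)
  → r_3 = 1.7186
beam 4: φ=90°, α=60°
  d=(0.5000,0.8660)  start (1,5)  tX=1.3200 tY=0.6351  stride 1/|dx|=2.0000 1/|dy|=1.1547
    cross y-line → (1,6), t=0.6351
    cross x-line → (2,6), t=1.3200
    cross y-line → (2,7), t=1.7898 (wall)
  → r_4 = 1.7898

ranges = [0.5196, 0.4659, 1.7186, 1.7898]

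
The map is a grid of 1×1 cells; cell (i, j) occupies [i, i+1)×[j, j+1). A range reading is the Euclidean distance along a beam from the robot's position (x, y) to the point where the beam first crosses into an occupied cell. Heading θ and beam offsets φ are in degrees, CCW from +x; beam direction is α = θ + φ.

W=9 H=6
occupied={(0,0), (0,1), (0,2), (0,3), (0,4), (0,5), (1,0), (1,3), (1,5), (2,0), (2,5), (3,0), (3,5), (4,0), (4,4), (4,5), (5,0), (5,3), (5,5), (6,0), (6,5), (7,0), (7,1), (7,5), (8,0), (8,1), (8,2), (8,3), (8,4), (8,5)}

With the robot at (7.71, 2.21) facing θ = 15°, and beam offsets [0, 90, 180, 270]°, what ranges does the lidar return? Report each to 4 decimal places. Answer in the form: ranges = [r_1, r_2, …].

beam 1: φ=0°, α=15°
  d=(0.9659,0.2588)  start (7,2)  tX=0.3002 tY=3.0523  stride 1/|dx|=1.0353 1/|dy|=3.8637
    cross x-line → (8,2), t=0.3002 (wall)
  → r_1 = 0.3002
beam 2: φ=90°, α=105°
  d=(-0.2588,0.9659)  start (7,2)  tX=2.7432 tY=0.8179  stride 1/|dx|=3.8637 1/|dy|=1.0353
    cross y-line → (7,3), t=0.8179
    cross y-line → (7,4), t=1.8531
    cross x-line → (6,4), t=2.7432
    cross y-line → (6,5), t=2.8884 (wall)
  → r_2 = 2.8884
beam 3: φ=180°, α=195°
  d=(-0.9659,-0.2588)  start (7,2)  tX=0.7350 tY=0.8114  stride 1/|dx|=1.0353 1/|dy|=3.8637
    cross x-line → (6,2), t=0.7350
    cross y-line → (6,1), t=0.8114
    cross x-line → (5,1), t=1.7703
    cross x-line → (4,1), t=2.8056
    cross x-line → (3,1), t=3.8409
    cross y-line → (3,0), t=4.6751 (wall)
  → r_3 = 4.6751
beam 4: φ=270°, α=285°
  d=(0.2588,-0.9659)  start (7,2)  tX=1.1205 tY=0.2174  stride 1/|dx|=3.8637 1/|dy|=1.0353
    cross y-line → (7,1), t=0.2174 (wall)
  → r_4 = 0.2174

ranges = [0.3002, 2.8884, 4.6751, 0.2174]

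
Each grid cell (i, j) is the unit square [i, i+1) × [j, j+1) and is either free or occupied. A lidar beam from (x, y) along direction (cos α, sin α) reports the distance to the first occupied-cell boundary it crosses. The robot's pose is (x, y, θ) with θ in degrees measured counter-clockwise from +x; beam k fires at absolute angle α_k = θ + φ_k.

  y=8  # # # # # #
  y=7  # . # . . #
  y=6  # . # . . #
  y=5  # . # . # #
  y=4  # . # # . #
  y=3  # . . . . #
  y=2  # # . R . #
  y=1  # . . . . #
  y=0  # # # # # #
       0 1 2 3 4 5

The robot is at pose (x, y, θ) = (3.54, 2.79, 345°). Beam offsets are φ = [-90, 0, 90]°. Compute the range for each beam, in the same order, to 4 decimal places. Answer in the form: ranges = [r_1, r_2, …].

beam 1: φ=-90°, α=255°
  direction (-0.2588, -0.9659); cell (3,2); t to first gridline: x 2.0864, y 0.8179 (then +3.8637 / +1.0353)
    (3,1) via y @ 0.8179
    (3,0) via y @ 1.8531  # hit
  → r_1 = 1.8531
beam 2: φ=0°, α=345°
  direction (0.9659, -0.2588); cell (3,2); t to first gridline: x 0.4762, y 3.0523 (then +1.0353 / +3.8637)
    (4,2) via x @ 0.4762
    (5,2) via x @ 1.5115  # hit
  → r_2 = 1.5115
beam 3: φ=90°, α=75°
  direction (0.2588, 0.9659); cell (3,2); t to first gridline: x 1.7773, y 0.2174 (then +3.8637 / +1.0353)
    (3,3) via y @ 0.2174
    (3,4) via y @ 1.2527  # hit
  → r_3 = 1.2527

ranges = [1.8531, 1.5115, 1.2527]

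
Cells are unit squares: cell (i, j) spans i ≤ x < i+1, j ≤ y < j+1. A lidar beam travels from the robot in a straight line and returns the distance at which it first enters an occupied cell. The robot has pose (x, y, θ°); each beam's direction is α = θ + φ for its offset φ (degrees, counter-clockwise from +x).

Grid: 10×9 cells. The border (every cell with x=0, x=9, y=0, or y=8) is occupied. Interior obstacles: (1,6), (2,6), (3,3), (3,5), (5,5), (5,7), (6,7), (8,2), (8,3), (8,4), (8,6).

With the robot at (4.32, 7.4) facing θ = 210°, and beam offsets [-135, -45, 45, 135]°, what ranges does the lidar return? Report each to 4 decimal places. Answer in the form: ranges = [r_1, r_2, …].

beam 1: φ=-135°, α=75°
  direction (0.2588, 0.9659); cell (4,7); t to first gridline: x 2.6273, y 0.6212 (then +3.8637 / +1.0353)
    (4,8) via y @ 0.6212  # hit
  → r_1 = 0.6212
beam 2: φ=-45°, α=165°
  direction (-0.9659, 0.2588); cell (4,7); t to first gridline: x 0.3313, y 2.3182 (then +1.0353 / +3.8637)
    (3,7) via x @ 0.3313
    (2,7) via x @ 1.3666
    (2,8) via y @ 2.3182  # hit
  → r_2 = 2.3182
beam 3: φ=45°, α=255°
  direction (-0.2588, -0.9659); cell (4,7); t to first gridline: x 1.2364, y 0.4141 (then +3.8637 / +1.0353)
    (4,6) via y @ 0.4141
    (3,6) via x @ 1.2364
    (3,5) via y @ 1.4494  # hit
  → r_3 = 1.4494
beam 4: φ=135°, α=345°
  direction (0.9659, -0.2588); cell (4,7); t to first gridline: x 0.7040, y 1.5455 (then +1.0353 / +3.8637)
    (5,7) via x @ 0.7040  # hit
  → r_4 = 0.7040

ranges = [0.6212, 2.3182, 1.4494, 0.7040]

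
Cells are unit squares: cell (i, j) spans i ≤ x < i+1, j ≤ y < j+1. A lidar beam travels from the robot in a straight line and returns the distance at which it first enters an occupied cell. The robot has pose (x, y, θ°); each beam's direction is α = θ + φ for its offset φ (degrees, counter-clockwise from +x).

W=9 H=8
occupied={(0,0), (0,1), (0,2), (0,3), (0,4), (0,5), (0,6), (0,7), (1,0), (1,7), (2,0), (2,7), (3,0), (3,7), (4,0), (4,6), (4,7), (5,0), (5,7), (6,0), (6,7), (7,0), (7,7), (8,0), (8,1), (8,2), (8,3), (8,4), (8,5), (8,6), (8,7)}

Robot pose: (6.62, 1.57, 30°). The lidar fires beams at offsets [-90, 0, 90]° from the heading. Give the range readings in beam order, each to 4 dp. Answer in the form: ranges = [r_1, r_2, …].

beam 1: φ=-90°, α=300°
  d=(0.5000,-0.8660)  start (6,1)  tX=0.7600 tY=0.6582  stride 1/|dx|=2.0000 1/|dy|=1.1547
    cross y-line → (6,0), t=0.6582 (wall)
  → r_1 = 0.6582
beam 2: φ=0°, α=30°
  d=(0.8660,0.5000)  start (6,1)  tX=0.4388 tY=0.8600  stride 1/|dx|=1.1547 1/|dy|=2.0000
    cross x-line → (7,1), t=0.4388
    cross y-line → (7,2), t=0.8600
    cross x-line → (8,2), t=1.5935 (wall)
  → r_2 = 1.5935
beam 3: φ=90°, α=120°
  d=(-0.5000,0.8660)  start (6,1)  tX=1.2400 tY=0.4965  stride 1/|dx|=2.0000 1/|dy|=1.1547
    cross y-line → (6,2), t=0.4965
    cross x-line → (5,2), t=1.2400
    cross y-line → (5,3), t=1.6512
    cross y-line → (5,4), t=2.8059
    cross x-line → (4,4), t=3.2400
    cross y-line → (4,5), t=3.9606
    cross y-line → (4,6), t=5.1153 (wall)
  → r_3 = 5.1153

ranges = [0.6582, 1.5935, 5.1153]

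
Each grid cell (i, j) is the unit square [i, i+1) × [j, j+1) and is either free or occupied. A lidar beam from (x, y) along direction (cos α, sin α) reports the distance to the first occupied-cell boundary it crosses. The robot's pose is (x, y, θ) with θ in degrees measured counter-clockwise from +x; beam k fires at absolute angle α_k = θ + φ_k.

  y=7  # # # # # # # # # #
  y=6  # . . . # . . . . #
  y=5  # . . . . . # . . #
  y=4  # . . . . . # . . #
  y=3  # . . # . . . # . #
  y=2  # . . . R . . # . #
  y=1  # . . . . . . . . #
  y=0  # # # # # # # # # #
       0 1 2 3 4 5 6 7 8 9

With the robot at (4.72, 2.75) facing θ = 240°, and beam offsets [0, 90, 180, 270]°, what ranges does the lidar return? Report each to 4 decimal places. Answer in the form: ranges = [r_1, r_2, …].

ranges = [2.0207, 3.5000, 2.5600, 0.8314]

beam 1: φ=0°, α=240°
  cosα=-0.5000 sinα=-0.8660 | (4,2) | tMaxX 1.4400 tMaxY 0.8660 | tΔX 2.0000 tΔY 1.1547
    t=0.8660 [y] (4,1)
    t=1.4400 [x] (3,1)
    t=2.0207 [y] (3,0) — stop
  → r_1 = 2.0207
beam 2: φ=90°, α=330°
  cosα=0.8660 sinα=-0.5000 | (4,2) | tMaxX 0.3233 tMaxY 1.5000 | tΔX 1.1547 tΔY 2.0000
    t=0.3233 [x] (5,2)
    t=1.4780 [x] (6,2)
    t=1.5000 [y] (6,1)
    t=2.6327 [x] (7,1)
    t=3.5000 [y] (7,0) — stop
  → r_2 = 3.5000
beam 3: φ=180°, α=60°
  cosα=0.5000 sinα=0.8660 | (4,2) | tMaxX 0.5600 tMaxY 0.2887 | tΔX 2.0000 tΔY 1.1547
    t=0.2887 [y] (4,3)
    t=0.5600 [x] (5,3)
    t=1.4434 [y] (5,4)
    t=2.5600 [x] (6,4) — stop
  → r_3 = 2.5600
beam 4: φ=270°, α=150°
  cosα=-0.8660 sinα=0.5000 | (4,2) | tMaxX 0.8314 tMaxY 0.5000 | tΔX 1.1547 tΔY 2.0000
    t=0.5000 [y] (4,3)
    t=0.8314 [x] (3,3) — stop
  → r_4 = 0.8314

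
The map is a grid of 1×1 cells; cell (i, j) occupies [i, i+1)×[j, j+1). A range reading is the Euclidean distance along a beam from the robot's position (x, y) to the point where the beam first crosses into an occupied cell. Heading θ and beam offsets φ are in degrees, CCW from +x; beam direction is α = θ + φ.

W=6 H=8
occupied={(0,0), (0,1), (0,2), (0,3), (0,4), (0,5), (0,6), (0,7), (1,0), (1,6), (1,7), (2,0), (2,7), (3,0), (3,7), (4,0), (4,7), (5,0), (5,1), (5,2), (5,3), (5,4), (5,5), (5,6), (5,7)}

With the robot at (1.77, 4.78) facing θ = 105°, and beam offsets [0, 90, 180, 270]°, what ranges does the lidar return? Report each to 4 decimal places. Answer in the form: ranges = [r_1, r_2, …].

beam 1: φ=0°, α=105°
  d=(-0.2588,0.9659)  start (1,4)  tX=2.9751 tY=0.2278  stride 1/|dx|=3.8637 1/|dy|=1.0353
    cross y-line → (1,5), t=0.2278
    cross y-line → (1,6), t=1.2630 (wall)
  → r_1 = 1.2630
beam 2: φ=90°, α=195°
  d=(-0.9659,-0.2588)  start (1,4)  tX=0.7972 tY=3.0137  stride 1/|dx|=1.0353 1/|dy|=3.8637
    cross x-line → (0,4), t=0.7972 (wall)
  → r_2 = 0.7972
beam 3: φ=180°, α=285°
  d=(0.2588,-0.9659)  start (1,4)  tX=0.8887 tY=0.8075  stride 1/|dx|=3.8637 1/|dy|=1.0353
    cross y-line → (1,3), t=0.8075
    cross x-line → (2,3), t=0.8887
    cross y-line → (2,2), t=1.8428
    cross y-line → (2,1), t=2.8781
    cross y-line → (2,0), t=3.9133 (wall)
  → r_3 = 3.9133
beam 4: φ=270°, α=15°
  d=(0.9659,0.2588)  start (1,4)  tX=0.2381 tY=0.8500  stride 1/|dx|=1.0353 1/|dy|=3.8637
    cross x-line → (2,4), t=0.2381
    cross y-line → (2,5), t=0.8500
    cross x-line → (3,5), t=1.2734
    cross x-line → (4,5), t=2.3087
    cross x-line → (5,5), t=3.3439 (wall)
  → r_4 = 3.3439

ranges = [1.2630, 0.7972, 3.9133, 3.3439]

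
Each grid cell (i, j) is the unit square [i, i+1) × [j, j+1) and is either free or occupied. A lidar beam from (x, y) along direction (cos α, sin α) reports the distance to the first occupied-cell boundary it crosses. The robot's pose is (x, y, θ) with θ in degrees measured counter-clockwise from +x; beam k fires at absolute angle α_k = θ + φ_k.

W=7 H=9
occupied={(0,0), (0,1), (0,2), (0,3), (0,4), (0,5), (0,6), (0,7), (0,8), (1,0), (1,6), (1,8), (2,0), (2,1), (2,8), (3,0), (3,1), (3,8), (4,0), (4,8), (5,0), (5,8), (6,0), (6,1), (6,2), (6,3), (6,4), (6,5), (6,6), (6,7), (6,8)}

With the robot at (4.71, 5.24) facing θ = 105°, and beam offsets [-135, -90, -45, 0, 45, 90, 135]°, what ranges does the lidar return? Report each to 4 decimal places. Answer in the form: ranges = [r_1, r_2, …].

beam 1: φ=-135°, α=330°
  dir = (cos 330°, sin 330°) = (0.8660, -0.5000); from cell (4,5)
  next x-line at t=0.3349, next y-line at t=0.4800; Δt_x=1.1547, Δt_y=2.0000
    x: enter (5,5) at t=0.3349
    y: enter (5,4) at t=0.4800
    x: enter (6,4) at t=1.4896 ← occupied
  → r_1 = 1.4896
beam 2: φ=-90°, α=15°
  dir = (cos 15°, sin 15°) = (0.9659, 0.2588); from cell (4,5)
  next x-line at t=0.3002, next y-line at t=2.9364; Δt_x=1.0353, Δt_y=3.8637
    x: enter (5,5) at t=0.3002
    x: enter (6,5) at t=1.3355 ← occupied
  → r_2 = 1.3355
beam 3: φ=-45°, α=60°
  dir = (cos 60°, sin 60°) = (0.5000, 0.8660); from cell (4,5)
  next x-line at t=0.5800, next y-line at t=0.8776; Δt_x=2.0000, Δt_y=1.1547
    x: enter (5,5) at t=0.5800
    y: enter (5,6) at t=0.8776
    y: enter (5,7) at t=2.0323
    x: enter (6,7) at t=2.5800 ← occupied
  → r_3 = 2.5800
beam 4: φ=0°, α=105°
  dir = (cos 105°, sin 105°) = (-0.2588, 0.9659); from cell (4,5)
  next x-line at t=2.7432, next y-line at t=0.7868; Δt_x=3.8637, Δt_y=1.0353
    y: enter (4,6) at t=0.7868
    y: enter (4,7) at t=1.8221
    x: enter (3,7) at t=2.7432
    y: enter (3,8) at t=2.8574 ← occupied
  → r_4 = 2.8574
beam 5: φ=45°, α=150°
  dir = (cos 150°, sin 150°) = (-0.8660, 0.5000); from cell (4,5)
  next x-line at t=0.8198, next y-line at t=1.5200; Δt_x=1.1547, Δt_y=2.0000
    x: enter (3,5) at t=0.8198
    y: enter (3,6) at t=1.5200
    x: enter (2,6) at t=1.9745
    x: enter (1,6) at t=3.1292 ← occupied
  → r_5 = 3.1292
beam 6: φ=90°, α=195°
  dir = (cos 195°, sin 195°) = (-0.9659, -0.2588); from cell (4,5)
  next x-line at t=0.7350, next y-line at t=0.9273; Δt_x=1.0353, Δt_y=3.8637
    x: enter (3,5) at t=0.7350
    y: enter (3,4) at t=0.9273
    x: enter (2,4) at t=1.7703
    x: enter (1,4) at t=2.8056
    x: enter (0,4) at t=3.8409 ← occupied
  → r_6 = 3.8409
beam 7: φ=135°, α=240°
  dir = (cos 240°, sin 240°) = (-0.5000, -0.8660); from cell (4,5)
  next x-line at t=1.4200, next y-line at t=0.2771; Δt_x=2.0000, Δt_y=1.1547
    y: enter (4,4) at t=0.2771
    x: enter (3,4) at t=1.4200
    y: enter (3,3) at t=1.4318
    y: enter (3,2) at t=2.5865
    x: enter (2,2) at t=3.4200
    y: enter (2,1) at t=3.7412 ← occupied
  → r_7 = 3.7412

ranges = [1.4896, 1.3355, 2.5800, 2.8574, 3.1292, 3.8409, 3.7412]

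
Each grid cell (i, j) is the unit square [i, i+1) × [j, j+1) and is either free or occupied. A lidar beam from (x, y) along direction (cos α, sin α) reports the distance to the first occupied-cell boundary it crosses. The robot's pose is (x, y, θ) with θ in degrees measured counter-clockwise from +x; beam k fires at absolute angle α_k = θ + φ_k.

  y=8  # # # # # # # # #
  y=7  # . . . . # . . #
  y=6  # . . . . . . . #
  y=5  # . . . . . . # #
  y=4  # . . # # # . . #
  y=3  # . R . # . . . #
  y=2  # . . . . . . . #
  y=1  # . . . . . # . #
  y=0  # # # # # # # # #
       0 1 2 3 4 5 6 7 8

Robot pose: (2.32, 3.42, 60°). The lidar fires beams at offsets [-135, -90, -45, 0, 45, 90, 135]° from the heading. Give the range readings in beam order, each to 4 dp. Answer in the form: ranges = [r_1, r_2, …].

beam 1: φ=-135°, α=285°
  cosα=0.2588 sinα=-0.9659 | (2,3) | tMaxX 2.6273 tMaxY 0.4348 | tΔX 3.8637 tΔY 1.0353
    t=0.4348 [y] (2,2)
    t=1.4701 [y] (2,1)
    t=2.5054 [y] (2,0) — stop
  → r_1 = 2.5054
beam 2: φ=-90°, α=330°
  cosα=0.8660 sinα=-0.5000 | (2,3) | tMaxX 0.7852 tMaxY 0.8400 | tΔX 1.1547 tΔY 2.0000
    t=0.7852 [x] (3,3)
    t=0.8400 [y] (3,2)
    t=1.9399 [x] (4,2)
    t=2.8400 [y] (4,1)
    t=3.0946 [x] (5,1)
    t=4.2493 [x] (6,1) — stop
  → r_2 = 4.2493
beam 3: φ=-45°, α=15°
  cosα=0.9659 sinα=0.2588 | (2,3) | tMaxX 0.7040 tMaxY 2.2409 | tΔX 1.0353 tΔY 3.8637
    t=0.7040 [x] (3,3)
    t=1.7393 [x] (4,3) — stop
  → r_3 = 1.7393
beam 4: φ=0°, α=60°
  cosα=0.5000 sinα=0.8660 | (2,3) | tMaxX 1.3600 tMaxY 0.6697 | tΔX 2.0000 tΔY 1.1547
    t=0.6697 [y] (2,4)
    t=1.3600 [x] (3,4) — stop
  → r_4 = 1.3600
beam 5: φ=45°, α=105°
  cosα=-0.2588 sinα=0.9659 | (2,3) | tMaxX 1.2364 tMaxY 0.6005 | tΔX 3.8637 tΔY 1.0353
    t=0.6005 [y] (2,4)
    t=1.2364 [x] (1,4)
    t=1.6357 [y] (1,5)
    t=2.6710 [y] (1,6)
    t=3.7063 [y] (1,7)
    t=4.7416 [y] (1,8) — stop
  → r_5 = 4.7416
beam 6: φ=90°, α=150°
  cosα=-0.8660 sinα=0.5000 | (2,3) | tMaxX 0.3695 tMaxY 1.1600 | tΔX 1.1547 tΔY 2.0000
    t=0.3695 [x] (1,3)
    t=1.1600 [y] (1,4)
    t=1.5242 [x] (0,4) — stop
  → r_6 = 1.5242
beam 7: φ=135°, α=195°
  cosα=-0.9659 sinα=-0.2588 | (2,3) | tMaxX 0.3313 tMaxY 1.6228 | tΔX 1.0353 tΔY 3.8637
    t=0.3313 [x] (1,3)
    t=1.3666 [x] (0,3) — stop
  → r_7 = 1.3666

ranges = [2.5054, 4.2493, 1.7393, 1.3600, 4.7416, 1.5242, 1.3666]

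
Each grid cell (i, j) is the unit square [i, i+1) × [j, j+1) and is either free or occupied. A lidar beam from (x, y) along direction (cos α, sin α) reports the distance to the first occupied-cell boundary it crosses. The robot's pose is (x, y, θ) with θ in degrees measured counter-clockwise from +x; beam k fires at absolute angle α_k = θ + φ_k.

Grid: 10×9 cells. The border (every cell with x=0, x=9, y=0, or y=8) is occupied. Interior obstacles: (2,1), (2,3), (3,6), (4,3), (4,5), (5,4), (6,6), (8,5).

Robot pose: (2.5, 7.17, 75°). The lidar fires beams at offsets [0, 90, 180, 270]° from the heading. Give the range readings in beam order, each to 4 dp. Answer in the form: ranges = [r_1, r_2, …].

ranges = [0.8593, 1.5529, 5.7956, 0.6568]

beam 1: φ=0°, α=75°
  cosα=0.2588 sinα=0.9659 | (2,7) | tMaxX 1.9319 tMaxY 0.8593 | tΔX 3.8637 tΔY 1.0353
    t=0.8593 [y] (2,8) — stop
  → r_1 = 0.8593
beam 2: φ=90°, α=165°
  cosα=-0.9659 sinα=0.2588 | (2,7) | tMaxX 0.5176 tMaxY 3.2069 | tΔX 1.0353 tΔY 3.8637
    t=0.5176 [x] (1,7)
    t=1.5529 [x] (0,7) — stop
  → r_2 = 1.5529
beam 3: φ=180°, α=255°
  cosα=-0.2588 sinα=-0.9659 | (2,7) | tMaxX 1.9319 tMaxY 0.1760 | tΔX 3.8637 tΔY 1.0353
    t=0.1760 [y] (2,6)
    t=1.2113 [y] (2,5)
    t=1.9319 [x] (1,5)
    t=2.2465 [y] (1,4)
    t=3.2818 [y] (1,3)
    t=4.3171 [y] (1,2)
    t=5.3524 [y] (1,1)
    t=5.7956 [x] (0,1) — stop
  → r_3 = 5.7956
beam 4: φ=270°, α=345°
  cosα=0.9659 sinα=-0.2588 | (2,7) | tMaxX 0.5176 tMaxY 0.6568 | tΔX 1.0353 tΔY 3.8637
    t=0.5176 [x] (3,7)
    t=0.6568 [y] (3,6) — stop
  → r_4 = 0.6568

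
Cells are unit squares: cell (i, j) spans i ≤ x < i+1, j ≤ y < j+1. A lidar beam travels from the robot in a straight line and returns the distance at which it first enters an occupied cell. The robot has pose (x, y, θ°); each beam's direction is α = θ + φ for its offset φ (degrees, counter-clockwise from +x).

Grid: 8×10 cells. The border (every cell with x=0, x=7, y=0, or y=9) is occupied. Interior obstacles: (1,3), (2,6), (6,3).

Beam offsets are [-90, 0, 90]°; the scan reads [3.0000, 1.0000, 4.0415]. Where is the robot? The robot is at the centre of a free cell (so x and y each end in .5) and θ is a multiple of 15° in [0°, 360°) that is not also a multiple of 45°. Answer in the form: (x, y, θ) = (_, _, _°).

(x, y, θ) = (2.5, 4.5, 210°)

Candidates: 45 free-cell centres × 16 headings = 720 poses. Raycast each; keep the one whose scan matches to 4 dp.
  (1.5, 2.5, 210°): beam 1 = 0.5774 ≠ 3.0000 ✗
  (1.5, 2.5, 330°): beam 1 = 1.0000 ≠ 3.0000 ✗
  (5.5, 6.5, 240°): beam 1 = 5.0000 ≠ 3.0000 ✗
  (2.5, 4.5, 150°): beam 1 = 5.1962 ≠ 3.0000 ✗
  (5.5, 4.5, 195°): beam 1 = 4.6587 ≠ 3.0000 ✗
  …
  (2.5, 4.5, 210°): r_1=3.0000, r_2=1.0000, r_3=4.0415 — all match ✓
Only this pose fits every beam.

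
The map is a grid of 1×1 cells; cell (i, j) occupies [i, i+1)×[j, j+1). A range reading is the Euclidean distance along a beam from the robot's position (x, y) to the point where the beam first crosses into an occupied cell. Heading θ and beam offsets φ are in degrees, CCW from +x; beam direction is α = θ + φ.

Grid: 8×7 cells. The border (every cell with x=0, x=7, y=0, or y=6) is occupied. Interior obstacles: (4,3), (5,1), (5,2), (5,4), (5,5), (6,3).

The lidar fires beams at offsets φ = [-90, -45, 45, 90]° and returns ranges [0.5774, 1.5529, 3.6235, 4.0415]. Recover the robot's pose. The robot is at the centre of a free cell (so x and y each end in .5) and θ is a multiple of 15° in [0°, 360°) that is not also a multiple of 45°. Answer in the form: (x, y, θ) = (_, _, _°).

Candidates: 24 free-cell centres × 16 headings = 384 poses. Raycast each; keep the one whose scan matches to 4 dp.
  (3.5, 2.5, 330°): beam 1 = 1.7321 ≠ 0.5774 ✗
  (3.5, 2.5, 195°): beam 1 = 3.6235 ≠ 0.5774 ✗
  (1.5, 3.5, 300°): beam 2 = 1.9319 ≠ 1.5529 ✗
  …
  (4.5, 4.5, 120°): r_1=0.5774, r_2=1.5529, r_3=3.6235, r_4=4.0415 — all match ✓
Only this pose fits every beam.

(x, y, θ) = (4.5, 4.5, 120°)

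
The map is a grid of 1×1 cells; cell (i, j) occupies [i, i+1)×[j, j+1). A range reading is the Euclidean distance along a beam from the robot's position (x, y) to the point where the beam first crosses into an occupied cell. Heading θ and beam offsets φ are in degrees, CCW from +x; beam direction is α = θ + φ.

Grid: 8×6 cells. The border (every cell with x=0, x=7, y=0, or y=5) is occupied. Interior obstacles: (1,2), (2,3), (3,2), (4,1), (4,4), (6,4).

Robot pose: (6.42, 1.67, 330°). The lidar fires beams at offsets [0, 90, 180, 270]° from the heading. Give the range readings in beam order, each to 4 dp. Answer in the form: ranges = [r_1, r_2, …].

ranges = [0.6697, 1.1600, 3.9491, 0.7736]

beam 1: φ=0°, α=330°
  dir = (cos 330°, sin 330°) = (0.8660, -0.5000); from cell (6,1)
  next x-line at t=0.6697, next y-line at t=1.3400; Δt_x=1.1547, Δt_y=2.0000
    x: enter (7,1) at t=0.6697 ← occupied
  → r_1 = 0.6697
beam 2: φ=90°, α=60°
  dir = (cos 60°, sin 60°) = (0.5000, 0.8660); from cell (6,1)
  next x-line at t=1.1600, next y-line at t=0.3811; Δt_x=2.0000, Δt_y=1.1547
    y: enter (6,2) at t=0.3811
    x: enter (7,2) at t=1.1600 ← occupied
  → r_2 = 1.1600
beam 3: φ=180°, α=150°
  dir = (cos 150°, sin 150°) = (-0.8660, 0.5000); from cell (6,1)
  next x-line at t=0.4850, next y-line at t=0.6600; Δt_x=1.1547, Δt_y=2.0000
    x: enter (5,1) at t=0.4850
    y: enter (5,2) at t=0.6600
    x: enter (4,2) at t=1.6397
    y: enter (4,3) at t=2.6600
    x: enter (3,3) at t=2.7944
    x: enter (2,3) at t=3.9491 ← occupied
  → r_3 = 3.9491
beam 4: φ=270°, α=240°
  dir = (cos 240°, sin 240°) = (-0.5000, -0.8660); from cell (6,1)
  next x-line at t=0.8400, next y-line at t=0.7736; Δt_x=2.0000, Δt_y=1.1547
    y: enter (6,0) at t=0.7736 ← occupied
  → r_4 = 0.7736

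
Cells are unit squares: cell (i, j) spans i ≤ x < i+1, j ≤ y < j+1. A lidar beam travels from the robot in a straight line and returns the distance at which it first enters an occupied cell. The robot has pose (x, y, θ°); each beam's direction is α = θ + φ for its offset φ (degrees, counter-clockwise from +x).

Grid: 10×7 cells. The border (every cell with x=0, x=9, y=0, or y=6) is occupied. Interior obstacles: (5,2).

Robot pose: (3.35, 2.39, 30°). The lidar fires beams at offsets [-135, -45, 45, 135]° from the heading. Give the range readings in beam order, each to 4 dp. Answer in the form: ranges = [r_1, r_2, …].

beam 1: φ=-135°, α=255°
  d=(-0.2588,-0.9659)  start (3,2)  tX=1.3523 tY=0.4038  stride 1/|dx|=3.8637 1/|dy|=1.0353
    cross y-line → (3,1), t=0.4038
    cross x-line → (2,1), t=1.3523
    cross y-line → (2,0), t=1.4390 (wall)
  → r_1 = 1.4390
beam 2: φ=-45°, α=345°
  d=(0.9659,-0.2588)  start (3,2)  tX=0.6729 tY=1.5068  stride 1/|dx|=1.0353 1/|dy|=3.8637
    cross x-line → (4,2), t=0.6729
    cross y-line → (4,1), t=1.5068
    cross x-line → (5,1), t=1.7082
    cross x-line → (6,1), t=2.7435
    cross x-line → (7,1), t=3.7788
    cross x-line → (8,1), t=4.8140
    cross y-line → (8,0), t=5.3705 (wall)
  → r_2 = 5.3705
beam 3: φ=45°, α=75°
  d=(0.2588,0.9659)  start (3,2)  tX=2.5114 tY=0.6315  stride 1/|dx|=3.8637 1/|dy|=1.0353
    cross y-line → (3,3), t=0.6315
    cross y-line → (3,4), t=1.6668
    cross x-line → (4,4), t=2.5114
    cross y-line → (4,5), t=2.7021
    cross y-line → (4,6), t=3.7373 (wall)
  → r_3 = 3.7373
beam 4: φ=135°, α=165°
  d=(-0.9659,0.2588)  start (3,2)  tX=0.3623 tY=2.3569  stride 1/|dx|=1.0353 1/|dy|=3.8637
    cross x-line → (2,2), t=0.3623
    cross x-line → (1,2), t=1.3976
    cross y-line → (1,3), t=2.3569
    cross x-line → (0,3), t=2.4329 (wall)
  → r_4 = 2.4329

ranges = [1.4390, 5.3705, 3.7373, 2.4329]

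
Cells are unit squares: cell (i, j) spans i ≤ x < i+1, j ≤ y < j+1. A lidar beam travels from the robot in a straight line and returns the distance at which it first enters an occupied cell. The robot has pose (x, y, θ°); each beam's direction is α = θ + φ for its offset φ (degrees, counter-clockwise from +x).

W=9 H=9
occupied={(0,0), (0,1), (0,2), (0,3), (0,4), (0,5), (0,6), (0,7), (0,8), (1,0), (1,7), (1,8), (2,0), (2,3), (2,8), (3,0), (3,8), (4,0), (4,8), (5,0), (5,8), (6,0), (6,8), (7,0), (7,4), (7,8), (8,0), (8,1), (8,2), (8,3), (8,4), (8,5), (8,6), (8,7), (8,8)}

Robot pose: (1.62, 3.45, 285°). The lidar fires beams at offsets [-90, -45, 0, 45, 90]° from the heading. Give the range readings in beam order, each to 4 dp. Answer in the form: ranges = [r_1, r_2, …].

beam 1: φ=-90°, α=195°
  d=(-0.9659,-0.2588)  start (1,3)  tX=0.6419 tY=1.7387  stride 1/|dx|=1.0353 1/|dy|=3.8637
    cross x-line → (0,3), t=0.6419 (wall)
  → r_1 = 0.6419
beam 2: φ=-45°, α=240°
  d=(-0.5000,-0.8660)  start (1,3)  tX=1.2400 tY=0.5196  stride 1/|dx|=2.0000 1/|dy|=1.1547
    cross y-line → (1,2), t=0.5196
    cross x-line → (0,2), t=1.2400 (wall)
  → r_2 = 1.2400
beam 3: φ=0°, α=285°
  d=(0.2588,-0.9659)  start (1,3)  tX=1.4682 tY=0.4659  stride 1/|dx|=3.8637 1/|dy|=1.0353
    cross y-line → (1,2), t=0.4659
    cross x-line → (2,2), t=1.4682
    cross y-line → (2,1), t=1.5012
    cross y-line → (2,0), t=2.5364 (wall)
  → r_3 = 2.5364
beam 4: φ=45°, α=330°
  d=(0.8660,-0.5000)  start (1,3)  tX=0.4388 tY=0.9000  stride 1/|dx|=1.1547 1/|dy|=2.0000
    cross x-line → (2,3), t=0.4388 (wall)
  → r_4 = 0.4388
beam 5: φ=90°, α=15°
  d=(0.9659,0.2588)  start (1,3)  tX=0.3934 tY=2.1250  stride 1/|dx|=1.0353 1/|dy|=3.8637
    cross x-line → (2,3), t=0.3934 (wall)
  → r_5 = 0.3934

ranges = [0.6419, 1.2400, 2.5364, 0.4388, 0.3934]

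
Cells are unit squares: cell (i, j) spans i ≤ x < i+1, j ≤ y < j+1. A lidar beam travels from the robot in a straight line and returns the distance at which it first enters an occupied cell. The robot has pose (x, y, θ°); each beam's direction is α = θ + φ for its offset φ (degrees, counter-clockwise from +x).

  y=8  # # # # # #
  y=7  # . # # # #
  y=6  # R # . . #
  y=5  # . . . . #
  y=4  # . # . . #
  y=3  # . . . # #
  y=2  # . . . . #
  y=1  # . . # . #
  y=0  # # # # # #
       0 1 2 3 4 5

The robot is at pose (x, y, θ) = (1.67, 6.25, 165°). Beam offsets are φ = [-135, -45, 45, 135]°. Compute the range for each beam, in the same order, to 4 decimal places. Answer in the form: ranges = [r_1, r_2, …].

beam 1: φ=-135°, α=30°
  cosα=0.8660 sinα=0.5000 | (1,6) | tMaxX 0.3811 tMaxY 1.5000 | tΔX 1.1547 tΔY 2.0000
    t=0.3811 [x] (2,6) — stop
  → r_1 = 0.3811
beam 2: φ=-45°, α=120°
  cosα=-0.5000 sinα=0.8660 | (1,6) | tMaxX 1.3400 tMaxY 0.8660 | tΔX 2.0000 tΔY 1.1547
    t=0.8660 [y] (1,7)
    t=1.3400 [x] (0,7) — stop
  → r_2 = 1.3400
beam 3: φ=45°, α=210°
  cosα=-0.8660 sinα=-0.5000 | (1,6) | tMaxX 0.7736 tMaxY 0.5000 | tΔX 1.1547 tΔY 2.0000
    t=0.5000 [y] (1,5)
    t=0.7736 [x] (0,5) — stop
  → r_3 = 0.7736
beam 4: φ=135°, α=300°
  cosα=0.5000 sinα=-0.8660 | (1,6) | tMaxX 0.6600 tMaxY 0.2887 | tΔX 2.0000 tΔY 1.1547
    t=0.2887 [y] (1,5)
    t=0.6600 [x] (2,5)
    t=1.4434 [y] (2,4) — stop
  → r_4 = 1.4434

ranges = [0.3811, 1.3400, 0.7736, 1.4434]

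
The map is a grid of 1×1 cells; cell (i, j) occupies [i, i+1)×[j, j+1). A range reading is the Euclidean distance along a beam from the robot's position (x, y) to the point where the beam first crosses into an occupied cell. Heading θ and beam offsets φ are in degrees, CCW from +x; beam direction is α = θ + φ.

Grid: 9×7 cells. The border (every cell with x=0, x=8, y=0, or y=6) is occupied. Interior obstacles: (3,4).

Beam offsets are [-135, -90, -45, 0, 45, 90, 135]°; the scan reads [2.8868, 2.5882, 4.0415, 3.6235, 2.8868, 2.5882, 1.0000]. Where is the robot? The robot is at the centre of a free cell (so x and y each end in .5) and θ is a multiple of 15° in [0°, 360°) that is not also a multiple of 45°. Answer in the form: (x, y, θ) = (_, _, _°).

(x, y, θ) = (4.5, 3.5, 15°)

Candidates: 34 free-cell centres × 16 headings = 544 poses. Raycast each; keep the one whose scan matches to 4 dp.
  (3.5, 1.5, 60°): beam 1 = 0.5176 ≠ 2.8868 ✗
  (5.5, 2.5, 300°): beam 1 = 4.6587 ≠ 2.8868 ✗
  (2.5, 4.5, 300°): beam 1 = 1.5529 ≠ 2.8868 ✗
  …
  (4.5, 3.5, 15°): r_1=2.8868, r_2=2.5882, r_3=4.0415, r_4=3.6235, r_5=2.8868, r_6=2.5882, r_7=1.0000 — all match ✓
No second candidate reproduces the full scan.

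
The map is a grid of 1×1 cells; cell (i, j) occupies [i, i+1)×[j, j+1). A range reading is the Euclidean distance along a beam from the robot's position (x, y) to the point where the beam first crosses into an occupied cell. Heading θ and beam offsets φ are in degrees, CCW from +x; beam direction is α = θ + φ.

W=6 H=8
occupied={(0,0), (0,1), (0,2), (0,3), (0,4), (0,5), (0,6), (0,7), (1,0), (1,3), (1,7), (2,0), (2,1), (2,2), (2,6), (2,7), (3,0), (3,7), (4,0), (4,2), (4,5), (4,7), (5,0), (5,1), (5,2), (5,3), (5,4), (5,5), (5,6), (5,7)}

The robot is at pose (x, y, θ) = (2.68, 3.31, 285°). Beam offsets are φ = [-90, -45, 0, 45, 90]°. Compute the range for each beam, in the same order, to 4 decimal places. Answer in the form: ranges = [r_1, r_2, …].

beam 1: φ=-90°, α=195°
  d=(-0.9659,-0.2588)  start (2,3)  tX=0.7040 tY=1.1977  stride 1/|dx|=1.0353 1/|dy|=3.8637
    cross x-line → (1,3), t=0.7040 (wall)
  → r_1 = 0.7040
beam 2: φ=-45°, α=240°
  d=(-0.5000,-0.8660)  start (2,3)  tX=1.3600 tY=0.3580  stride 1/|dx|=2.0000 1/|dy|=1.1547
    cross y-line → (2,2), t=0.3580 (wall)
  → r_2 = 0.3580
beam 3: φ=0°, α=285°
  d=(0.2588,-0.9659)  start (2,3)  tX=1.2364 tY=0.3209  stride 1/|dx|=3.8637 1/|dy|=1.0353
    cross y-line → (2,2), t=0.3209 (wall)
  → r_3 = 0.3209
beam 4: φ=45°, α=330°
  d=(0.8660,-0.5000)  start (2,3)  tX=0.3695 tY=0.6200  stride 1/|dx|=1.1547 1/|dy|=2.0000
    cross x-line → (3,3), t=0.3695
    cross y-line → (3,2), t=0.6200
    cross x-line → (4,2), t=1.5242 (wall)
  → r_4 = 1.5242
beam 5: φ=90°, α=15°
  d=(0.9659,0.2588)  start (2,3)  tX=0.3313 tY=2.6660  stride 1/|dx|=1.0353 1/|dy|=3.8637
    cross x-line → (3,3), t=0.3313
    cross x-line → (4,3), t=1.3666
    cross x-line → (5,3), t=2.4018 (wall)
  → r_5 = 2.4018

ranges = [0.7040, 0.3580, 0.3209, 1.5242, 2.4018]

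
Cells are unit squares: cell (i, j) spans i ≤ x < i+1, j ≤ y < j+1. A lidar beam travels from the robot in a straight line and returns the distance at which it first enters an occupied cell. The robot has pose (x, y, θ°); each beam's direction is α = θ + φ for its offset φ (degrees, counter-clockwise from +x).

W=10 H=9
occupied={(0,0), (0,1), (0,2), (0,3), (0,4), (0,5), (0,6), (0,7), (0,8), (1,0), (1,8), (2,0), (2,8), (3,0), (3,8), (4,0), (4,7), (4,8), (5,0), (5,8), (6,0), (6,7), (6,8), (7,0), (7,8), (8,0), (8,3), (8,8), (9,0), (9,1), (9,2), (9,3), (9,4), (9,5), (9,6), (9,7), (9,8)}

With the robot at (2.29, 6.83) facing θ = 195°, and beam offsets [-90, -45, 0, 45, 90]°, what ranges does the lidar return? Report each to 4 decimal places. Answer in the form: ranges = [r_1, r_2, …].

beam 1: φ=-90°, α=105°
  cosα=-0.2588 sinα=0.9659 | (2,6) | tMaxX 1.1205 tMaxY 0.1760 | tΔX 3.8637 tΔY 1.0353
    t=0.1760 [y] (2,7)
    t=1.1205 [x] (1,7)
    t=1.2113 [y] (1,8) — stop
  → r_1 = 1.2113
beam 2: φ=-45°, α=150°
  cosα=-0.8660 sinα=0.5000 | (2,6) | tMaxX 0.3349 tMaxY 0.3400 | tΔX 1.1547 tΔY 2.0000
    t=0.3349 [x] (1,6)
    t=0.3400 [y] (1,7)
    t=1.4896 [x] (0,7) — stop
  → r_2 = 1.4896
beam 3: φ=0°, α=195°
  cosα=-0.9659 sinα=-0.2588 | (2,6) | tMaxX 0.3002 tMaxY 3.2069 | tΔX 1.0353 tΔY 3.8637
    t=0.3002 [x] (1,6)
    t=1.3355 [x] (0,6) — stop
  → r_3 = 1.3355
beam 4: φ=45°, α=240°
  cosα=-0.5000 sinα=-0.8660 | (2,6) | tMaxX 0.5800 tMaxY 0.9584 | tΔX 2.0000 tΔY 1.1547
    t=0.5800 [x] (1,6)
    t=0.9584 [y] (1,5)
    t=2.1131 [y] (1,4)
    t=2.5800 [x] (0,4) — stop
  → r_4 = 2.5800
beam 5: φ=90°, α=285°
  cosα=0.2588 sinα=-0.9659 | (2,6) | tMaxX 2.7432 tMaxY 0.8593 | tΔX 3.8637 tΔY 1.0353
    t=0.8593 [y] (2,5)
    t=1.8946 [y] (2,4)
    t=2.7432 [x] (3,4)
    t=2.9298 [y] (3,3)
    t=3.9651 [y] (3,2)
    t=5.0004 [y] (3,1)
    t=6.0357 [y] (3,0) — stop
  → r_5 = 6.0357

ranges = [1.2113, 1.4896, 1.3355, 2.5800, 6.0357]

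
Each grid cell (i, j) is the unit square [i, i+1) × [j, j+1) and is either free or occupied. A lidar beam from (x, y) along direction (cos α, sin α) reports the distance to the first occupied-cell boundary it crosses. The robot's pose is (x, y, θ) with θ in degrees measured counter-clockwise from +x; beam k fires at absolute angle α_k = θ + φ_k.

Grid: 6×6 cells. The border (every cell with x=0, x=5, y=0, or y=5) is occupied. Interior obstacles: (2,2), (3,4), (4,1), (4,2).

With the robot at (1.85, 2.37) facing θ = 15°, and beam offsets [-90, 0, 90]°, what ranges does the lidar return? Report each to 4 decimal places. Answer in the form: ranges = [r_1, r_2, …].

beam 1: φ=-90°, α=285°
  direction (0.2588, -0.9659); cell (1,2); t to first gridline: x 0.5796, y 0.3831 (then +3.8637 / +1.0353)
    (1,1) via y @ 0.3831
    (2,1) via x @ 0.5796
    (2,0) via y @ 1.4183  # hit
  → r_1 = 1.4183
beam 2: φ=0°, α=15°
  direction (0.9659, 0.2588); cell (1,2); t to first gridline: x 0.1553, y 2.4341 (then +1.0353 / +3.8637)
    (2,2) via x @ 0.1553  # hit
  → r_2 = 0.1553
beam 3: φ=90°, α=105°
  direction (-0.2588, 0.9659); cell (1,2); t to first gridline: x 3.2841, y 0.6522 (then +3.8637 / +1.0353)
    (1,3) via y @ 0.6522
    (1,4) via y @ 1.6875
    (1,5) via y @ 2.7228  # hit
  → r_3 = 2.7228

ranges = [1.4183, 0.1553, 2.7228]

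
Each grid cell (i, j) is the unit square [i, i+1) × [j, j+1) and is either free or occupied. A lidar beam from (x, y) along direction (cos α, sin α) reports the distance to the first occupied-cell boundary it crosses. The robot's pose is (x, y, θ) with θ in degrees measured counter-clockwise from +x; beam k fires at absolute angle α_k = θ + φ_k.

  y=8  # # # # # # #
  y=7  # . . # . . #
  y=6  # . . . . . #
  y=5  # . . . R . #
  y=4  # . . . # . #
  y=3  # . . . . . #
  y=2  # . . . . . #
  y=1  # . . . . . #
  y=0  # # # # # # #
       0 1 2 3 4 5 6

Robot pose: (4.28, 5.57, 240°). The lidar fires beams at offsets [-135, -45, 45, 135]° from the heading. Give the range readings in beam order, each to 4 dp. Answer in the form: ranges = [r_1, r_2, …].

beam 1: φ=-135°, α=105°
  cosα=-0.2588 sinα=0.9659 | (4,5) | tMaxX 1.0818 tMaxY 0.4452 | tΔX 3.8637 tΔY 1.0353
    t=0.4452 [y] (4,6)
    t=1.0818 [x] (3,6)
    t=1.4804 [y] (3,7) — stop
  → r_1 = 1.4804
beam 2: φ=-45°, α=195°
  cosα=-0.9659 sinα=-0.2588 | (4,5) | tMaxX 0.2899 tMaxY 2.2023 | tΔX 1.0353 tΔY 3.8637
    t=0.2899 [x] (3,5)
    t=1.3252 [x] (2,5)
    t=2.2023 [y] (2,4)
    t=2.3604 [x] (1,4)
    t=3.3957 [x] (0,4) — stop
  → r_2 = 3.3957
beam 3: φ=45°, α=285°
  cosα=0.2588 sinα=-0.9659 | (4,5) | tMaxX 2.7819 tMaxY 0.5901 | tΔX 3.8637 tΔY 1.0353
    t=0.5901 [y] (4,4) — stop
  → r_3 = 0.5901
beam 4: φ=135°, α=15°
  cosα=0.9659 sinα=0.2588 | (4,5) | tMaxX 0.7454 tMaxY 1.6614 | tΔX 1.0353 tΔY 3.8637
    t=0.7454 [x] (5,5)
    t=1.6614 [y] (5,6)
    t=1.7807 [x] (6,6) — stop
  → r_4 = 1.7807

ranges = [1.4804, 3.3957, 0.5901, 1.7807]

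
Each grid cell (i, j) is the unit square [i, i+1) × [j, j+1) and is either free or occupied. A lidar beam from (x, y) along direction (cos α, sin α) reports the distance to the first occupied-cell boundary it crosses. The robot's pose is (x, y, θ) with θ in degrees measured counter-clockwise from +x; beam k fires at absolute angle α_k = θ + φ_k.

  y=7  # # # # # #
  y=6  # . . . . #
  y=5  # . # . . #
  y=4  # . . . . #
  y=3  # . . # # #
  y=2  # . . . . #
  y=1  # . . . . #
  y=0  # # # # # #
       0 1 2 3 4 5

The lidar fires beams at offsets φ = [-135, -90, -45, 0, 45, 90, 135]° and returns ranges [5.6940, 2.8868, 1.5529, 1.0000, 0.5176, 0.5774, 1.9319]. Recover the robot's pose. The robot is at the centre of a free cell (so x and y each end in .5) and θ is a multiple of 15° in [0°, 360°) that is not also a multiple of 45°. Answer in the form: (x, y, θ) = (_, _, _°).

(x, y, θ) = (3.5, 6.5, 30°)

The pose lattice has 21·16 = 336 candidates. Test each by forward raycasting.
  (1.5, 6.5, 195°): beam 1 = 0.5774 ≠ 5.6940 ✗
  (3.5, 2.5, 330°): beam 1 = 2.5882 ≠ 5.6940 ✗
  (1.5, 5.5, 15°): beam 1 = 1.0000 ≠ 5.6940 ✗
  (4.5, 6.5, 120°): beam 1 = 0.5176 ≠ 5.6940 ✗
  (2.5, 1.5, 195°): beam 1 = 1.7321 ≠ 5.6940 ✗
  …
  (3.5, 6.5, 30°): r_1=5.6940, r_2=2.8868, r_3=1.5529, r_4=1.0000, r_5=0.5176, r_6=0.5774, r_7=1.9319 — all match ✓
Only this pose fits every beam.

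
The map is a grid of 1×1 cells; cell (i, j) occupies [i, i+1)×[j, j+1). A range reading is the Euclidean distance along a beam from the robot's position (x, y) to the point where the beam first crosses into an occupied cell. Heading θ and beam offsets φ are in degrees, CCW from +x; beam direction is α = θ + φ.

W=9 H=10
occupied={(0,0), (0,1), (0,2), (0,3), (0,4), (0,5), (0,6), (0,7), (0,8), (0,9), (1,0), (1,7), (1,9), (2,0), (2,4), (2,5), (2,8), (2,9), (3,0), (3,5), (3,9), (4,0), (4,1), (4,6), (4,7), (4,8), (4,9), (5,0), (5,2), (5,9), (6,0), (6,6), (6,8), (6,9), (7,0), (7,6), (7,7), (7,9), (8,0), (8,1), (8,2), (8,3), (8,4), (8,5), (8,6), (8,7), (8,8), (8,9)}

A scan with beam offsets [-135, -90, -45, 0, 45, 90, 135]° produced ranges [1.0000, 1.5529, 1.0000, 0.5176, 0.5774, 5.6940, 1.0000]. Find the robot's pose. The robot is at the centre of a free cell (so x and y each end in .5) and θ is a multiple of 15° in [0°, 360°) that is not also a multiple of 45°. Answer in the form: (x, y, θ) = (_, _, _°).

The pose lattice has 42·16 = 672 candidates. Test each by forward raycasting.
  (7.5, 2.5, 240°): beam 1 = 3.6235 ≠ 1.0000 ✗
  (2.5, 1.5, 210°): beam 1 = 3.6235 ≠ 1.0000 ✗
  (2.5, 6.5, 345°): beam 1 = 1.7321 ≠ 1.0000 ✗
  (1.5, 3.5, 240°): beam 1 = 1.9319 ≠ 1.0000 ✗
  …
  (5.5, 7.5, 165°): r_1=1.0000, r_2=1.5529, r_3=1.0000, r_4=0.5176, r_5=0.5774, r_6=5.6940, r_7=1.0000 — all match ✓
No second candidate reproduces the full scan.

(x, y, θ) = (5.5, 7.5, 165°)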